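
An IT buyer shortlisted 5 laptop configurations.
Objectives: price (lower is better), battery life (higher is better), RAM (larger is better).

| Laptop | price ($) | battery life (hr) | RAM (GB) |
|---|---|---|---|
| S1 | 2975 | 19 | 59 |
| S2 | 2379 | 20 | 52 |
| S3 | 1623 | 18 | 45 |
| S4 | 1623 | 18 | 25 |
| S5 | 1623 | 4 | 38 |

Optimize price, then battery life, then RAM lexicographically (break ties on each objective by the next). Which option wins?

S3

First minimize price: best is 1623, kept {S3, S4, S5}.
Then maximize battery life: best is 18, kept {S3, S4}.
Then maximize RAM: best is 45, kept {S3}.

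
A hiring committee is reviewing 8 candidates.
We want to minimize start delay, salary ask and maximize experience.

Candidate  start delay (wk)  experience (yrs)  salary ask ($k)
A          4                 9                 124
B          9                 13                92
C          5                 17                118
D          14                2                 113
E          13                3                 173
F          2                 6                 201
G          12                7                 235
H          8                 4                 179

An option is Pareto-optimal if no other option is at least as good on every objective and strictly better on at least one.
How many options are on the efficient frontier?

4

A: not dominated.
B: not dominated (best salary ask).
C: not dominated (best experience).
D: dominated by B (start delay 9≤14, experience 13≥2, salary ask 92≤113).
E: dominated by A (start delay 4≤13, experience 9≥3, salary ask 124≤173).
F: not dominated (best start delay).
G: dominated by A (start delay 4≤12, experience 9≥7, salary ask 124≤235).
H: dominated by A (start delay 4≤8, experience 9≥4, salary ask 124≤179).
Pareto-optimal: A, B, C, F → 4.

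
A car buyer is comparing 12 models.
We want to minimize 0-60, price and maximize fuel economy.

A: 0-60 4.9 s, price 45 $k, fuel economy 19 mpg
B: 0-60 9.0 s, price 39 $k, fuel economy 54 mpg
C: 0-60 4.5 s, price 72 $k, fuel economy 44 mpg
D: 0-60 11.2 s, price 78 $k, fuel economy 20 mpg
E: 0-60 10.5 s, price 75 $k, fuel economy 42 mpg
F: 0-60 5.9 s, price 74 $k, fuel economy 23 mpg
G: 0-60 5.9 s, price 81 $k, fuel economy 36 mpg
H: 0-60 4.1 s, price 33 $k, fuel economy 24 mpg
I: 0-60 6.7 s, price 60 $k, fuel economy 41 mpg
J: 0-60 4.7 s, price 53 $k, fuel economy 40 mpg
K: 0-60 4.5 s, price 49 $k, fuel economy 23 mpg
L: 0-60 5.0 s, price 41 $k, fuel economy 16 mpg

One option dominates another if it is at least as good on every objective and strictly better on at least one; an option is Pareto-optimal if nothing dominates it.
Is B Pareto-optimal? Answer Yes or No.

Yes

A: worse on price (45 vs 39).
C: worse on price (72 vs 39).
D: worse on 0-60 (11.2 vs 9.0).
E: worse on 0-60 (10.5 vs 9.0).
F: worse on price (74 vs 39).
G: worse on price (81 vs 39).
H: worse on fuel economy (24 vs 54).
I: worse on price (60 vs 39).
J: worse on price (53 vs 39).
K: worse on price (49 vs 39).
L: worse on price (41 vs 39).
No option is at least as good as B on every objective and strictly better on one.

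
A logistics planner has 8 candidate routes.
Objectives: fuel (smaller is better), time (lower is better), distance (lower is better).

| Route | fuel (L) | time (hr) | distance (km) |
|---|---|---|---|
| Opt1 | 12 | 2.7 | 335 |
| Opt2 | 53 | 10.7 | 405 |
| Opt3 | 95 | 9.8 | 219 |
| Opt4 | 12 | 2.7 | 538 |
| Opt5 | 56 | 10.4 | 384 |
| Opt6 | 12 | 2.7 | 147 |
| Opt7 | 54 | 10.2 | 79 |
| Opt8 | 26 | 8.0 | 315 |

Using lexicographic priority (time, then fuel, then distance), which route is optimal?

Opt6

First minimize time: best is 2.7, kept {Opt1, Opt4, Opt6}.
Then minimize fuel: best is 12, kept {Opt1, Opt4, Opt6}.
Then minimize distance: best is 147, kept {Opt6}.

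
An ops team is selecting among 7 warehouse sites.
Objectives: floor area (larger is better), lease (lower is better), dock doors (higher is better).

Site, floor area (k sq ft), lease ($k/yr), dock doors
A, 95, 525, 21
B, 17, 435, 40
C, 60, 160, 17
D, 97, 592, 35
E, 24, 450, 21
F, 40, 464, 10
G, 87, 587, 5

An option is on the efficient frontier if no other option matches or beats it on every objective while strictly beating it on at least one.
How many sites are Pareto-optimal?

5

A: not dominated.
B: not dominated (best dock doors).
C: not dominated (best lease).
D: not dominated (best floor area).
E: not dominated.
F: dominated by C (floor area 60≥40, lease 160≤464, dock doors 17≥10).
G: dominated by A (floor area 95≥87, lease 525≤587, dock doors 21≥5).
Pareto-optimal: A, B, C, D, E → 5.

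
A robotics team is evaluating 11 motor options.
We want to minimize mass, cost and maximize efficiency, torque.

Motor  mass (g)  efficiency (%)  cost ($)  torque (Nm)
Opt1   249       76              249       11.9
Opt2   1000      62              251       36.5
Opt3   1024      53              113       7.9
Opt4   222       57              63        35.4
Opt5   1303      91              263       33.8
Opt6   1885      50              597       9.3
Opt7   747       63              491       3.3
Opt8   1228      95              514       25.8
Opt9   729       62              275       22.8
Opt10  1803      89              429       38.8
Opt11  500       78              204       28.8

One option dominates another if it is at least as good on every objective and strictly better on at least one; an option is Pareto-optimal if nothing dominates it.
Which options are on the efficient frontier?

Opt1, Opt2, Opt4, Opt5, Opt8, Opt10, Opt11

Opt1: not dominated.
Opt2: not dominated.
Opt3: dominated by Opt4 (mass 222≤1024, efficiency 57≥53, cost 63≤113, torque 35.4≥7.9).
Opt4: not dominated (best mass).
Opt5: not dominated.
Opt6: dominated by Opt1 (mass 249≤1885, efficiency 76≥50, cost 249≤597, torque 11.9≥9.3).
Opt7: dominated by Opt1 (mass 249≤747, efficiency 76≥63, cost 249≤491, torque 11.9≥3.3).
Opt8: not dominated (best efficiency).
Opt9: dominated by Opt11 (mass 500≤729, efficiency 78≥62, cost 204≤275, torque 28.8≥22.8).
Opt10: not dominated (best torque).
Opt11: not dominated.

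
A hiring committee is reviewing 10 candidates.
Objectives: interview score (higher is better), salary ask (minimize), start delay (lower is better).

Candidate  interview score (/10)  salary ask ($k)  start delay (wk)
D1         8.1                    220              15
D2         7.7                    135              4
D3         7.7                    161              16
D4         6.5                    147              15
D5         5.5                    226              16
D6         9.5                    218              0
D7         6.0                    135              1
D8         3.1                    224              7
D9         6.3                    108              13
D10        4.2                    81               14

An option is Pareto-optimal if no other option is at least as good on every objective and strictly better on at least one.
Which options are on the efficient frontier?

D2, D6, D7, D9, D10

D1: dominated by D6 (interview score 9.5≥8.1, salary ask 218≤220, start delay 0≤15).
D2: not dominated.
D3: dominated by D2 (interview score 7.7≥7.7, salary ask 135≤161, start delay 4≤16).
D4: dominated by D2 (interview score 7.7≥6.5, salary ask 135≤147, start delay 4≤15).
D5: dominated by D1 (interview score 8.1≥5.5, salary ask 220≤226, start delay 15≤16).
D6: not dominated (best interview score).
D7: not dominated.
D8: dominated by D2 (interview score 7.7≥3.1, salary ask 135≤224, start delay 4≤7).
D9: not dominated.
D10: not dominated (best salary ask).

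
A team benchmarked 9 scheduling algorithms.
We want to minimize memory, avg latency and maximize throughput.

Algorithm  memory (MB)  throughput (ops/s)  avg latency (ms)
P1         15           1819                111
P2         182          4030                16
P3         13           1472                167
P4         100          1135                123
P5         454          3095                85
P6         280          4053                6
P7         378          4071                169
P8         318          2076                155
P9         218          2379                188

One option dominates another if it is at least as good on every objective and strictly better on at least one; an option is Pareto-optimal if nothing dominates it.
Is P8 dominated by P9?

P9 vs P8: P9 is worse on avg latency (188 vs 155), so it does not dominate P8.

No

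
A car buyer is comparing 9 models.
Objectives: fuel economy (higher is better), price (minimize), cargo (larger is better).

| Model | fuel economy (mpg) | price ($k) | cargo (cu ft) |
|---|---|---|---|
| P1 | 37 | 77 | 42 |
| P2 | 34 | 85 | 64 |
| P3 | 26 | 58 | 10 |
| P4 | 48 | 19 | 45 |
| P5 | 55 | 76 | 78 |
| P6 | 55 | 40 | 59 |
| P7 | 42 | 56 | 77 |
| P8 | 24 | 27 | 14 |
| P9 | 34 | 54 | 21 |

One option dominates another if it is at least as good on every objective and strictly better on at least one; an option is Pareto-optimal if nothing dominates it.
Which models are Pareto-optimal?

P4, P5, P6, P7

P1: dominated by P4 (fuel economy 48≥37, price 19≤77, cargo 45≥42).
P2: dominated by P5 (fuel economy 55≥34, price 76≤85, cargo 78≥64).
P3: dominated by P4 (fuel economy 48≥26, price 19≤58, cargo 45≥10).
P4: not dominated (best price).
P5: not dominated (best cargo).
P6: not dominated.
P7: not dominated.
P8: dominated by P4 (fuel economy 48≥24, price 19≤27, cargo 45≥14).
P9: dominated by P4 (fuel economy 48≥34, price 19≤54, cargo 45≥21).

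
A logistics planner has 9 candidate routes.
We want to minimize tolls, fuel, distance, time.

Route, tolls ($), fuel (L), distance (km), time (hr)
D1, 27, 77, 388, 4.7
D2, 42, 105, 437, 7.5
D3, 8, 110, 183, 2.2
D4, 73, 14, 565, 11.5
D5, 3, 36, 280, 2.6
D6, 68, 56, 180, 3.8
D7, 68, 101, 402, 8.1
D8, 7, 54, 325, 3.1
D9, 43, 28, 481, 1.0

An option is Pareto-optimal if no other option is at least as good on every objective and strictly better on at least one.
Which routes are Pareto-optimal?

D3, D4, D5, D6, D9

D1: dominated by D5 (tolls 3≤27, fuel 36≤77, distance 280≤388, time 2.6≤4.7).
D2: dominated by D1 (tolls 27≤42, fuel 77≤105, distance 388≤437, time 4.7≤7.5).
D3: not dominated.
D4: not dominated (best fuel).
D5: not dominated (best tolls).
D6: not dominated (best distance).
D7: dominated by D1 (tolls 27≤68, fuel 77≤101, distance 388≤402, time 4.7≤8.1).
D8: dominated by D5 (tolls 3≤7, fuel 36≤54, distance 280≤325, time 2.6≤3.1).
D9: not dominated (best time).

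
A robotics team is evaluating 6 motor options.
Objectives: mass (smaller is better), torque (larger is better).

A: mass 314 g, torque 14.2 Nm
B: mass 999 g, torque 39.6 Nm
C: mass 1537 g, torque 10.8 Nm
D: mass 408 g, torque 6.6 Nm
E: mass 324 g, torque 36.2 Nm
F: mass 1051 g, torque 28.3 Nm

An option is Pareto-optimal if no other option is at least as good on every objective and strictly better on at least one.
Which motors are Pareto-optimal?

A: not dominated (best mass).
B: not dominated (best torque).
C: dominated by A (mass 314≤1537, torque 14.2≥10.8).
D: dominated by A (mass 314≤408, torque 14.2≥6.6).
E: not dominated.
F: dominated by B (mass 999≤1051, torque 39.6≥28.3).

A, B, E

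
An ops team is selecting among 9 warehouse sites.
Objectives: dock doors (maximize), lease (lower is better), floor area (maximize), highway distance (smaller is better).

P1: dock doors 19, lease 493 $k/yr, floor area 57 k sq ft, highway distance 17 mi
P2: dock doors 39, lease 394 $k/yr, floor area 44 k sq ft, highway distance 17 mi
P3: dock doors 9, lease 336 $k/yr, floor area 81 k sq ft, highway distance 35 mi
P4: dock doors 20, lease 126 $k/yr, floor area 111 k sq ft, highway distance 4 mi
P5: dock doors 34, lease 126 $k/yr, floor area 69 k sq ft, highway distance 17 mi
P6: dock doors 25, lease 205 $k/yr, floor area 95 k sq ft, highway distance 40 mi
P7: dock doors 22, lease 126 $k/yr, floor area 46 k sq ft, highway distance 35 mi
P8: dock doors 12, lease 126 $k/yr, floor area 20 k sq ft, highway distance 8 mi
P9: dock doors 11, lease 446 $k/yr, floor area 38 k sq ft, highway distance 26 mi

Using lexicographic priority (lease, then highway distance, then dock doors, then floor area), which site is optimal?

First minimize lease: best is 126, kept {P4, P5, P7, P8}.
Then minimize highway distance: best is 4, kept {P4}.

P4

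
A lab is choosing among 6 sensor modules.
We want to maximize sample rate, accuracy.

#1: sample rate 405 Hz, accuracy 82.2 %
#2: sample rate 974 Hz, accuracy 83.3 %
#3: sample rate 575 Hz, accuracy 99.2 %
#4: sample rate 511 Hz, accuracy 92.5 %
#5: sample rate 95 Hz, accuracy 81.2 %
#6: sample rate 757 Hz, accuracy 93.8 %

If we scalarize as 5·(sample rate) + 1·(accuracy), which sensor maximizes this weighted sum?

#1: 5·405 + 1·82.2 = 2107.2
#2: 5·974 + 1·83.3 = 4953.3
#3: 5·575 + 1·99.2 = 2974.2
#4: 5·511 + 1·92.5 = 2647.5
#5: 5·95 + 1·81.2 = 556.2
#6: 5·757 + 1·93.8 = 3878.8
Highest: #2 at 4953.3.

#2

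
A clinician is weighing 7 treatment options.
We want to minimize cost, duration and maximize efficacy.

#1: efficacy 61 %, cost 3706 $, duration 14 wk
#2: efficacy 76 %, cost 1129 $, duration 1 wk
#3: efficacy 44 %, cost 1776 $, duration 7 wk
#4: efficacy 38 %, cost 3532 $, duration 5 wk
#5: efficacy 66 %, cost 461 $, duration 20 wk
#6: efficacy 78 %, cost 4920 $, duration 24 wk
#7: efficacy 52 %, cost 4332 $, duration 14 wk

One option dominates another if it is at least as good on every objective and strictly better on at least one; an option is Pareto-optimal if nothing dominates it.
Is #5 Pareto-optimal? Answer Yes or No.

Yes

#1: worse on efficacy (61 vs 66).
#2: worse on cost (1129 vs 461).
#3: worse on efficacy (44 vs 66).
#4: worse on efficacy (38 vs 66).
#6: worse on cost (4920 vs 461).
#7: worse on efficacy (52 vs 66).
No option is at least as good as #5 on every objective and strictly better on one.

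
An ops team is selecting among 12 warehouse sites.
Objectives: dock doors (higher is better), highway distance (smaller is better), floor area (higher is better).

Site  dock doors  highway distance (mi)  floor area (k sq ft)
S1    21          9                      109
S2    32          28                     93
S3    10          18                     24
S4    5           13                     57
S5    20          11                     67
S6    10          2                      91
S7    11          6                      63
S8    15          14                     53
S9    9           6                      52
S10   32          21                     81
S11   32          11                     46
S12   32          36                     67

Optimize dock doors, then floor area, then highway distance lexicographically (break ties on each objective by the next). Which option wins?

S2

First maximize dock doors: best is 32, kept {S2, S10, S11, S12}.
Then maximize floor area: best is 93, kept {S2}.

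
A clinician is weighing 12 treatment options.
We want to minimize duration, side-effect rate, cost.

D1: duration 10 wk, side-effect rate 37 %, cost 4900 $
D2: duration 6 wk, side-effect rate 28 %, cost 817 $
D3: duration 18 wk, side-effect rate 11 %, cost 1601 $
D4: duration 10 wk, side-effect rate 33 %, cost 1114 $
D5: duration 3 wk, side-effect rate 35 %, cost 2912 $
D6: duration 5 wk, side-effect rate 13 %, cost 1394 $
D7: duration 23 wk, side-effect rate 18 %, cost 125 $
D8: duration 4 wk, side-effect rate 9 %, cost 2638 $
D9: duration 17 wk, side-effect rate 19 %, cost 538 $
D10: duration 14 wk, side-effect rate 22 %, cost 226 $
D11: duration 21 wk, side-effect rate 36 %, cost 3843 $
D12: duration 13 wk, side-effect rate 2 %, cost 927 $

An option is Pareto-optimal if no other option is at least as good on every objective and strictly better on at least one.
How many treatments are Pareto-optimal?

8

D1: dominated by D2 (duration 6≤10, side-effect rate 28≤37, cost 817≤4900).
D2: not dominated.
D3: dominated by D12 (duration 13≤18, side-effect rate 2≤11, cost 927≤1601).
D4: dominated by D2 (duration 6≤10, side-effect rate 28≤33, cost 817≤1114).
D5: not dominated (best duration).
D6: not dominated.
D7: not dominated (best cost).
D8: not dominated.
D9: not dominated.
D10: not dominated.
D11: dominated by D2 (duration 6≤21, side-effect rate 28≤36, cost 817≤3843).
D12: not dominated (best side-effect rate).
Pareto-optimal: D2, D5, D6, D7, D8, D9, D10, D12 → 8.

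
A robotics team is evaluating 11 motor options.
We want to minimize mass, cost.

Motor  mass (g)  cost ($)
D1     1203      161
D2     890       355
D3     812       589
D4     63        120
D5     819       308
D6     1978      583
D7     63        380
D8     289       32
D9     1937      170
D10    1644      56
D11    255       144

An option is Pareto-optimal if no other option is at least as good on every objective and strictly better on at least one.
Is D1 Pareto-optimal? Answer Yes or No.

No

D4 vs D1: mass 63≤1203, cost 120≤161 — D4 is at least as good on every objective and strictly better on at least one, so D4 dominates D1.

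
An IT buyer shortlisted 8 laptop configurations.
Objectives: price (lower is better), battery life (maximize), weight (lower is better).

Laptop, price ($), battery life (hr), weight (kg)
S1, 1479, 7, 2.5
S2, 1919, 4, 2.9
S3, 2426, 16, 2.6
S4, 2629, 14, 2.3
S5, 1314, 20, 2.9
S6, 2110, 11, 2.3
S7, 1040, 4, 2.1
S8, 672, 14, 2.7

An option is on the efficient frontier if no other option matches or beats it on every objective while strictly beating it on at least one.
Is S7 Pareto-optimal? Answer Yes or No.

S1: worse on price (1479 vs 1040).
S2: worse on price (1919 vs 1040).
S3: worse on price (2426 vs 1040).
S4: worse on price (2629 vs 1040).
S5: worse on price (1314 vs 1040).
S6: worse on price (2110 vs 1040).
S8: worse on weight (2.7 vs 2.1).
No option is at least as good as S7 on every objective and strictly better on one.

Yes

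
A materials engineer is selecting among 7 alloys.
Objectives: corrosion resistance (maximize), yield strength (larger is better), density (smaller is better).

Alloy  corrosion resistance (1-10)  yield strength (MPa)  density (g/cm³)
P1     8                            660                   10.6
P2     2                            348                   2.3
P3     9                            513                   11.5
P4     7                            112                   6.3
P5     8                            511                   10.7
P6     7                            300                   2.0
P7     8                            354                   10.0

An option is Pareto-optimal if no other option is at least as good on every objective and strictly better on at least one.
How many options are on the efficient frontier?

5

P1: not dominated (best yield strength).
P2: not dominated.
P3: not dominated (best corrosion resistance).
P4: dominated by P6 (corrosion resistance 7≥7, yield strength 300≥112, density 2.0≤6.3).
P5: dominated by P1 (corrosion resistance 8≥8, yield strength 660≥511, density 10.6≤10.7).
P6: not dominated (best density).
P7: not dominated.
Pareto-optimal: P1, P2, P3, P6, P7 → 5.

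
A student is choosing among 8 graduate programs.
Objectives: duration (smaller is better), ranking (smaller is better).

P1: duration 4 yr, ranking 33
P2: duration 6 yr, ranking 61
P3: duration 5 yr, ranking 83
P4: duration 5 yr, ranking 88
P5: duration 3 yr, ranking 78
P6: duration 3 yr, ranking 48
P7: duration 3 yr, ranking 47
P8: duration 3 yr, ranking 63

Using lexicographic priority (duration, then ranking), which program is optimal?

First minimize duration: best is 3, kept {P5, P6, P7, P8}.
Then minimize ranking: best is 47, kept {P7}.

P7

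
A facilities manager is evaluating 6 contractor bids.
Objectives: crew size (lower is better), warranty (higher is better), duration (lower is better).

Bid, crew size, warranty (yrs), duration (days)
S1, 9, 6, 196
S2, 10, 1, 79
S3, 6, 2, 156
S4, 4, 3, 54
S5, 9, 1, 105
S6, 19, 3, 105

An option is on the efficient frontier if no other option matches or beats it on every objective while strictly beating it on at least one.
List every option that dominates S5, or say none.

S4: crew size 4≤9, warranty 3≥1, duration 54≤105 — dominates S5.
Others (S1, S2, S3, S6) are each worse than S5 on at least one objective.

S4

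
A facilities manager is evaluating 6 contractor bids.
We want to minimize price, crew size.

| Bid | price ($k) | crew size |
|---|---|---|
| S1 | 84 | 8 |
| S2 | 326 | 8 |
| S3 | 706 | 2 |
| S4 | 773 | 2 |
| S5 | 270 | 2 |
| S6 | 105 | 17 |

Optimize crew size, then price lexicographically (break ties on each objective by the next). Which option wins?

First minimize crew size: best is 2, kept {S3, S4, S5}.
Then minimize price: best is 270, kept {S5}.

S5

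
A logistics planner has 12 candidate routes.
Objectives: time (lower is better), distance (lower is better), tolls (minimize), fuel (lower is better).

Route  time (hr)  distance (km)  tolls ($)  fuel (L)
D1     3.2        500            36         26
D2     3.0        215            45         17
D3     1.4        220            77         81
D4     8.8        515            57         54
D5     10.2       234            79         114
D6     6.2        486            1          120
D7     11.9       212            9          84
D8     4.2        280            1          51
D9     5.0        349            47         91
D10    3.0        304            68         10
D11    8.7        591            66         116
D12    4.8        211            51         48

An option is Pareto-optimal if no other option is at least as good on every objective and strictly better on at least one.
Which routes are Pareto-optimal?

D1, D2, D3, D7, D8, D10, D12

D1: not dominated.
D2: not dominated.
D3: not dominated (best time).
D4: dominated by D1 (time 3.2≤8.8, distance 500≤515, tolls 36≤57, fuel 26≤54).
D5: dominated by D2 (time 3.0≤10.2, distance 215≤234, tolls 45≤79, fuel 17≤114).
D6: dominated by D8 (time 4.2≤6.2, distance 280≤486, tolls 1≤1, fuel 51≤120).
D7: not dominated.
D8: not dominated.
D9: dominated by D2 (time 3.0≤5.0, distance 215≤349, tolls 45≤47, fuel 17≤91).
D10: not dominated (best fuel).
D11: dominated by D1 (time 3.2≤8.7, distance 500≤591, tolls 36≤66, fuel 26≤116).
D12: not dominated (best distance).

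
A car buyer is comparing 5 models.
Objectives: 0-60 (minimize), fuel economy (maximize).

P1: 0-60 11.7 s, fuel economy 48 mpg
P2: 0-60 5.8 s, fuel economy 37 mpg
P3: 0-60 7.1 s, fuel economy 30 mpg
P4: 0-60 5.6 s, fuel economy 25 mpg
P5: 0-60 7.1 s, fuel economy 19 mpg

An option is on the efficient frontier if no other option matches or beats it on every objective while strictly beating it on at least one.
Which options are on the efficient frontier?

P1: not dominated (best fuel economy).
P2: not dominated.
P3: dominated by P2 (0-60 5.8≤7.1, fuel economy 37≥30).
P4: not dominated (best 0-60).
P5: dominated by P2 (0-60 5.8≤7.1, fuel economy 37≥19).

P1, P2, P4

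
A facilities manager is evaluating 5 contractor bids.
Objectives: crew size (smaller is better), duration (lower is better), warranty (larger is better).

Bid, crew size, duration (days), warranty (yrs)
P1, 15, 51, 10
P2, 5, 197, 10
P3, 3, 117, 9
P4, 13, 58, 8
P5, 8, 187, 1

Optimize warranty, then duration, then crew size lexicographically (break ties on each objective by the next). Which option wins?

P1

First maximize warranty: best is 10, kept {P1, P2}.
Then minimize duration: best is 51, kept {P1}.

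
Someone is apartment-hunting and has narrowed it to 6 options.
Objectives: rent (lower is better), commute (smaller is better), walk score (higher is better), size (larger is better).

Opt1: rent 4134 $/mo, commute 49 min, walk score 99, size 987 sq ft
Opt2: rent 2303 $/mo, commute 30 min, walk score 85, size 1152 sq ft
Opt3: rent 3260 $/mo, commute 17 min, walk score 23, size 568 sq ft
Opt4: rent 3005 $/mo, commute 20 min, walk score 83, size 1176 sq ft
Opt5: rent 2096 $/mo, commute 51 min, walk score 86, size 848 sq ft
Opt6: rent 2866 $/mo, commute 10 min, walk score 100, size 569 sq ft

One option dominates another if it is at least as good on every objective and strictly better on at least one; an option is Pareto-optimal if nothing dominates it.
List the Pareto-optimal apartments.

Opt1: not dominated.
Opt2: not dominated.
Opt3: dominated by Opt6 (rent 2866≤3260, commute 10≤17, walk score 100≥23, size 569≥568).
Opt4: not dominated (best size).
Opt5: not dominated (best rent).
Opt6: not dominated (best commute).

Opt1, Opt2, Opt4, Opt5, Opt6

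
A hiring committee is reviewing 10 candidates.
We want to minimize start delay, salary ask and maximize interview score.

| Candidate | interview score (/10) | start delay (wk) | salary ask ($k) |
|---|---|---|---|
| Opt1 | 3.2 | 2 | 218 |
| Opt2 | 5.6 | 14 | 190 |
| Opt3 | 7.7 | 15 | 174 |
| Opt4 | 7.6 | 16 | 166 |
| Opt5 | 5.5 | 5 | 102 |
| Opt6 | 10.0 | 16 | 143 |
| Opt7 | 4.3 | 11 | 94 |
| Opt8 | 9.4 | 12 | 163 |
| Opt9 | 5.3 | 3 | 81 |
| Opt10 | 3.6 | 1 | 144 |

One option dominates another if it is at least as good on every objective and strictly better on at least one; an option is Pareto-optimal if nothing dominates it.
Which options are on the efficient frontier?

Opt5, Opt6, Opt8, Opt9, Opt10

Opt1: dominated by Opt10 (interview score 3.6≥3.2, start delay 1≤2, salary ask 144≤218).
Opt2: dominated by Opt8 (interview score 9.4≥5.6, start delay 12≤14, salary ask 163≤190).
Opt3: dominated by Opt8 (interview score 9.4≥7.7, start delay 12≤15, salary ask 163≤174).
Opt4: dominated by Opt6 (interview score 10.0≥7.6, start delay 16≤16, salary ask 143≤166).
Opt5: not dominated.
Opt6: not dominated (best interview score).
Opt7: dominated by Opt9 (interview score 5.3≥4.3, start delay 3≤11, salary ask 81≤94).
Opt8: not dominated.
Opt9: not dominated (best salary ask).
Opt10: not dominated (best start delay).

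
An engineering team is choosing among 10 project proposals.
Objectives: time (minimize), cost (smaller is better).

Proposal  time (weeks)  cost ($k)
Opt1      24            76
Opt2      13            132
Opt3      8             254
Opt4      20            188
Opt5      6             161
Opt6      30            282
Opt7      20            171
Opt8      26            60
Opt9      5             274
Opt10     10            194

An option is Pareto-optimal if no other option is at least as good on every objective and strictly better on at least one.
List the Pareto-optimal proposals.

Opt1, Opt2, Opt5, Opt8, Opt9

Opt1: not dominated.
Opt2: not dominated.
Opt3: dominated by Opt5 (time 6≤8, cost 161≤254).
Opt4: dominated by Opt2 (time 13≤20, cost 132≤188).
Opt5: not dominated.
Opt6: dominated by Opt1 (time 24≤30, cost 76≤282).
Opt7: dominated by Opt2 (time 13≤20, cost 132≤171).
Opt8: not dominated (best cost).
Opt9: not dominated (best time).
Opt10: dominated by Opt5 (time 6≤10, cost 161≤194).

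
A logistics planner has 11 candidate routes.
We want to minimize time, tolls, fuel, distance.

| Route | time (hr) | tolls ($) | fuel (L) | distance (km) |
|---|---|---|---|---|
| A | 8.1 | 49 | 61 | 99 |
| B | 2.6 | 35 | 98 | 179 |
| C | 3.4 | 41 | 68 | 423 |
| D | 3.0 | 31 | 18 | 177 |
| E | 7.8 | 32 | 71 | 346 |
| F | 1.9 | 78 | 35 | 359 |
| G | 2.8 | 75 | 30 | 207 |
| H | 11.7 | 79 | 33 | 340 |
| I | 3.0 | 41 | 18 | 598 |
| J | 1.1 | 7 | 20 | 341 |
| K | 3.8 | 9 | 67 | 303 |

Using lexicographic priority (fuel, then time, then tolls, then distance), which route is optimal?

D

First minimize fuel: best is 18, kept {D, I}.
Then minimize time: best is 3.0, kept {D, I}.
Then minimize tolls: best is 31, kept {D}.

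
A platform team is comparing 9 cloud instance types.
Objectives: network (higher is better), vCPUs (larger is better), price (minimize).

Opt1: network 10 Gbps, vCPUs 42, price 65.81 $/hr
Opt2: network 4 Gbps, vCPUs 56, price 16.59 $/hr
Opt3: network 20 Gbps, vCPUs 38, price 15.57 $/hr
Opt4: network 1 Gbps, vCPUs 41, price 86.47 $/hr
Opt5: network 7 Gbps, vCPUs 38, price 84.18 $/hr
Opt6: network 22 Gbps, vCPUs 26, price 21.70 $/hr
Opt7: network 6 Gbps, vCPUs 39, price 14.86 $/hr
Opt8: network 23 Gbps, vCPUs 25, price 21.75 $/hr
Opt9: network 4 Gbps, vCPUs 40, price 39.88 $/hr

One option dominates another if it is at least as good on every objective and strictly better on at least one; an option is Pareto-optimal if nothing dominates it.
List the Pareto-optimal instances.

Opt1, Opt2, Opt3, Opt6, Opt7, Opt8

Opt1: not dominated.
Opt2: not dominated (best vCPUs).
Opt3: not dominated.
Opt4: dominated by Opt1 (network 10≥1, vCPUs 42≥41, price 65.81≤86.47).
Opt5: dominated by Opt1 (network 10≥7, vCPUs 42≥38, price 65.81≤84.18).
Opt6: not dominated.
Opt7: not dominated (best price).
Opt8: not dominated (best network).
Opt9: dominated by Opt2 (network 4≥4, vCPUs 56≥40, price 16.59≤39.88).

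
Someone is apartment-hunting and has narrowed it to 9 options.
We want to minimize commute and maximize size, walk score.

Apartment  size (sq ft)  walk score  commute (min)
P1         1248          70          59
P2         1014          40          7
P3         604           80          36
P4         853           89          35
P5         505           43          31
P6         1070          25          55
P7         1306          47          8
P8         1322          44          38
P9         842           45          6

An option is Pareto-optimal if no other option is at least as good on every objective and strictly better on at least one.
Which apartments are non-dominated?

P1, P2, P4, P7, P8, P9

P1: not dominated.
P2: not dominated.
P3: dominated by P4 (size 853≥604, walk score 89≥80, commute 35≤36).
P4: not dominated (best walk score).
P5: dominated by P7 (size 1306≥505, walk score 47≥43, commute 8≤31).
P6: dominated by P7 (size 1306≥1070, walk score 47≥25, commute 8≤55).
P7: not dominated.
P8: not dominated (best size).
P9: not dominated (best commute).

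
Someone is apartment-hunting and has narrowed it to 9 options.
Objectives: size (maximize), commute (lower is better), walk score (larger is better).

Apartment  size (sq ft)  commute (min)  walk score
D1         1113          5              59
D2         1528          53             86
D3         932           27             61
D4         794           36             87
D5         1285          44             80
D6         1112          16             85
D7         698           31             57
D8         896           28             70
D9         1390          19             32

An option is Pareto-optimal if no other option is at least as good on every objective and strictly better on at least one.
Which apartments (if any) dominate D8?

D6: size 1112≥896, commute 16≤28, walk score 85≥70 — dominates D8.
Others (D1, D2, D3, D4, D5, D7, D9) are each worse than D8 on at least one objective.

D6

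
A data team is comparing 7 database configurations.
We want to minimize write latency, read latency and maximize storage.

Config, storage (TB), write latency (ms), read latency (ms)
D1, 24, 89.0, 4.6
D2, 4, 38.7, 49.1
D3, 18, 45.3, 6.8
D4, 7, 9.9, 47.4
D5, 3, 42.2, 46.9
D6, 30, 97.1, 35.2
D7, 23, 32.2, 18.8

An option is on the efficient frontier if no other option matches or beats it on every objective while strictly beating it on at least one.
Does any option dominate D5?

Yes

D7 vs D5: storage 23≥3, write latency 32.2≤42.2, read latency 18.8≤46.9 — D7 is at least as good on every objective and strictly better on at least one, so D7 dominates D5.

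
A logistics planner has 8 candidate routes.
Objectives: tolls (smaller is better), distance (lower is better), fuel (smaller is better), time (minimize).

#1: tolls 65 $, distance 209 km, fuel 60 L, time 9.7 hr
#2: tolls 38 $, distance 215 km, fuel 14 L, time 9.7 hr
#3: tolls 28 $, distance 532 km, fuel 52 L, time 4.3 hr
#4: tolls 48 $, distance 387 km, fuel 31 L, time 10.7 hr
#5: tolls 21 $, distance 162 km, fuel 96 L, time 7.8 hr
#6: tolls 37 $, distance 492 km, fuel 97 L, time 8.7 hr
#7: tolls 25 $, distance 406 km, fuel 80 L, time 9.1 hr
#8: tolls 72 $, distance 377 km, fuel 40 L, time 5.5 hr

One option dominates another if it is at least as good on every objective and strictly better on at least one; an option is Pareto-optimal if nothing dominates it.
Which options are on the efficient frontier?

#1, #2, #3, #5, #7, #8

#1: not dominated.
#2: not dominated (best fuel).
#3: not dominated (best time).
#4: dominated by #2 (tolls 38≤48, distance 215≤387, fuel 14≤31, time 9.7≤10.7).
#5: not dominated (best tolls).
#6: dominated by #5 (tolls 21≤37, distance 162≤492, fuel 96≤97, time 7.8≤8.7).
#7: not dominated.
#8: not dominated.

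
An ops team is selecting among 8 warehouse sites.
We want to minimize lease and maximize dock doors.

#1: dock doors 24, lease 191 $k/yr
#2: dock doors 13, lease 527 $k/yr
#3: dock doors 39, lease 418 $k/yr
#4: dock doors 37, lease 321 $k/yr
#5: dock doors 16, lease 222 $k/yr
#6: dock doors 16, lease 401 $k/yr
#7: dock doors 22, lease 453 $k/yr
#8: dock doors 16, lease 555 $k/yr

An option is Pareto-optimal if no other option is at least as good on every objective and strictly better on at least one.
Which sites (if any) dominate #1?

none

#2: worse on dock doors (13 vs 24).
#3: worse on lease (418 vs 191).
#4: worse on lease (321 vs 191).
#5: worse on dock doors (16 vs 24).
#6: worse on dock doors (16 vs 24).
#7: worse on dock doors (22 vs 24).
#8: worse on dock doors (16 vs 24).
No option dominates #1.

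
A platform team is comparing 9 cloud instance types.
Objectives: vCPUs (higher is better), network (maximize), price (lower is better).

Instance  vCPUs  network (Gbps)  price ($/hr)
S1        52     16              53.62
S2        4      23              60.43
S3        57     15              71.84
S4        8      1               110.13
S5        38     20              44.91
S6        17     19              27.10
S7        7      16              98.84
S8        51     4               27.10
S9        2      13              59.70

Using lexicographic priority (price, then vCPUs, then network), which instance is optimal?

S8

First minimize price: best is 27.10, kept {S6, S8}.
Then maximize vCPUs: best is 51, kept {S8}.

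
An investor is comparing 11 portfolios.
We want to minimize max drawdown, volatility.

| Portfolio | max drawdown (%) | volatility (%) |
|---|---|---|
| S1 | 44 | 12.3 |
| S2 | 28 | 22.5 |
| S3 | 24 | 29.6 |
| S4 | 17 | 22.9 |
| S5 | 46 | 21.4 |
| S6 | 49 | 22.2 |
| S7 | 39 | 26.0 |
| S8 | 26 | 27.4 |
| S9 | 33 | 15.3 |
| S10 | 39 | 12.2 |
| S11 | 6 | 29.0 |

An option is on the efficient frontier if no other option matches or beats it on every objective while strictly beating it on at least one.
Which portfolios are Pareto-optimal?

S2, S4, S9, S10, S11

S1: dominated by S10 (max drawdown 39≤44, volatility 12.2≤12.3).
S2: not dominated.
S3: dominated by S4 (max drawdown 17≤24, volatility 22.9≤29.6).
S4: not dominated.
S5: dominated by S1 (max drawdown 44≤46, volatility 12.3≤21.4).
S6: dominated by S1 (max drawdown 44≤49, volatility 12.3≤22.2).
S7: dominated by S2 (max drawdown 28≤39, volatility 22.5≤26.0).
S8: dominated by S4 (max drawdown 17≤26, volatility 22.9≤27.4).
S9: not dominated.
S10: not dominated (best volatility).
S11: not dominated (best max drawdown).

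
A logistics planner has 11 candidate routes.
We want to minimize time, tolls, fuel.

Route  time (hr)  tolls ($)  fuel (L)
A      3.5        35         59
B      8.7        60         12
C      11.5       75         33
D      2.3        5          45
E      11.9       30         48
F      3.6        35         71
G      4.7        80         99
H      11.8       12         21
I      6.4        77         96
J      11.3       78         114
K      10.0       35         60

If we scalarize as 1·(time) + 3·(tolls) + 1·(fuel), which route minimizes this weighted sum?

A: 1·3.5 + 3·35 + 1·59 = 167.5
B: 1·8.7 + 3·60 + 1·12 = 200.7
C: 1·11.5 + 3·75 + 1·33 = 269.5
D: 1·2.3 + 3·5 + 1·45 = 62.3
E: 1·11.9 + 3·30 + 1·48 = 149.9
F: 1·3.6 + 3·35 + 1·71 = 179.6
G: 1·4.7 + 3·80 + 1·99 = 343.7
H: 1·11.8 + 3·12 + 1·21 = 68.8
I: 1·6.4 + 3·77 + 1·96 = 333.4
J: 1·11.3 + 3·78 + 1·114 = 359.3
K: 1·10.0 + 3·35 + 1·60 = 175.0
Lowest: D at 62.3.

D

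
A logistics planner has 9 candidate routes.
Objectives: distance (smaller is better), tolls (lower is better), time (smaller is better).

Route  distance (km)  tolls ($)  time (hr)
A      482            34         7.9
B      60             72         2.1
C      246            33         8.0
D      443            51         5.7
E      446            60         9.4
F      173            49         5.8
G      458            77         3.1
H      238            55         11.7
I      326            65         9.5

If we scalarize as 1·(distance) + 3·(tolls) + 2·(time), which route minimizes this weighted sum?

A: 1·482 + 3·34 + 2·7.9 = 599.8
B: 1·60 + 3·72 + 2·2.1 = 280.2
C: 1·246 + 3·33 + 2·8.0 = 361.0
D: 1·443 + 3·51 + 2·5.7 = 607.4
E: 1·446 + 3·60 + 2·9.4 = 644.8
F: 1·173 + 3·49 + 2·5.8 = 331.6
G: 1·458 + 3·77 + 2·3.1 = 695.2
H: 1·238 + 3·55 + 2·11.7 = 426.4
I: 1·326 + 3·65 + 2·9.5 = 540.0
Lowest: B at 280.2.

B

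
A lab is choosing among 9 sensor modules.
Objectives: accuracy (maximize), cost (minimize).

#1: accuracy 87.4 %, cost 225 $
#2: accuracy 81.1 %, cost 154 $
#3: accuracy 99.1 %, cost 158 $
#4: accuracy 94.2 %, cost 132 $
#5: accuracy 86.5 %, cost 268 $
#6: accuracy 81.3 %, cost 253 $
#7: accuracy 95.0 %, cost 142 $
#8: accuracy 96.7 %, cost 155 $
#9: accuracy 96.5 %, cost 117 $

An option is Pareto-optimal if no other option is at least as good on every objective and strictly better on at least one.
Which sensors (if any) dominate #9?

none

#1: worse on accuracy (87.4 vs 96.5).
#2: worse on accuracy (81.1 vs 96.5).
#3: worse on cost (158 vs 117).
#4: worse on accuracy (94.2 vs 96.5).
#5: worse on accuracy (86.5 vs 96.5).
#6: worse on accuracy (81.3 vs 96.5).
#7: worse on accuracy (95.0 vs 96.5).
#8: worse on cost (155 vs 117).
No option dominates #9.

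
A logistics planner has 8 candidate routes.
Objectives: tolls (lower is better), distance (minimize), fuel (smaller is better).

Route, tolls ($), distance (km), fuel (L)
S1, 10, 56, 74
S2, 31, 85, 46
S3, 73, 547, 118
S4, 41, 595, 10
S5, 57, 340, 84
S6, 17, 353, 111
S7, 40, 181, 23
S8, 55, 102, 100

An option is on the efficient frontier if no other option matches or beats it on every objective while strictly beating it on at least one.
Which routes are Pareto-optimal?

S1, S2, S4, S7

S1: not dominated (best tolls).
S2: not dominated.
S3: dominated by S1 (tolls 10≤73, distance 56≤547, fuel 74≤118).
S4: not dominated (best fuel).
S5: dominated by S1 (tolls 10≤57, distance 56≤340, fuel 74≤84).
S6: dominated by S1 (tolls 10≤17, distance 56≤353, fuel 74≤111).
S7: not dominated.
S8: dominated by S1 (tolls 10≤55, distance 56≤102, fuel 74≤100).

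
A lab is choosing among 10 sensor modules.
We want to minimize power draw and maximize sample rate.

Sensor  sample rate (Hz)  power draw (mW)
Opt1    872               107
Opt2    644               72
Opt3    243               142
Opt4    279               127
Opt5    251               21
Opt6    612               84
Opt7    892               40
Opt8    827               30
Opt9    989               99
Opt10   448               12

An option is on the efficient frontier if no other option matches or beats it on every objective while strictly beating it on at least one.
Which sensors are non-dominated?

Opt7, Opt8, Opt9, Opt10

Opt1: dominated by Opt7 (sample rate 892≥872, power draw 40≤107).
Opt2: dominated by Opt7 (sample rate 892≥644, power draw 40≤72).
Opt3: dominated by Opt1 (sample rate 872≥243, power draw 107≤142).
Opt4: dominated by Opt1 (sample rate 872≥279, power draw 107≤127).
Opt5: dominated by Opt10 (sample rate 448≥251, power draw 12≤21).
Opt6: dominated by Opt2 (sample rate 644≥612, power draw 72≤84).
Opt7: not dominated.
Opt8: not dominated.
Opt9: not dominated (best sample rate).
Opt10: not dominated (best power draw).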